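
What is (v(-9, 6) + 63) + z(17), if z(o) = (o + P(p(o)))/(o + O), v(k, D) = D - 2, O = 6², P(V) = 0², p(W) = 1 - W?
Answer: 3568/53 ≈ 67.321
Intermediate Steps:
P(V) = 0
O = 36
v(k, D) = -2 + D
z(o) = o/(36 + o) (z(o) = (o + 0)/(o + 36) = o/(36 + o))
(v(-9, 6) + 63) + z(17) = ((-2 + 6) + 63) + 17/(36 + 17) = (4 + 63) + 17/53 = 67 + 17*(1/53) = 67 + 17/53 = 3568/53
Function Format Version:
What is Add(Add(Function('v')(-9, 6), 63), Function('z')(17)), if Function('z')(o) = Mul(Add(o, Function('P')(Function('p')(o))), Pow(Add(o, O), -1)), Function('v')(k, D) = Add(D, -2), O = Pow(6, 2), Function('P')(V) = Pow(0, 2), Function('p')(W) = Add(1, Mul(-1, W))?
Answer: Rational(3568, 53) ≈ 67.321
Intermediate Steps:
Function('P')(V) = 0
O = 36
Function('v')(k, D) = Add(-2, D)
Function('z')(o) = Mul(o, Pow(Add(36, o), -1)) (Function('z')(o) = Mul(Add(o, 0), Pow(Add(o, 36), -1)) = Mul(o, Pow(Add(36, o), -1)))
Add(Add(Function('v')(-9, 6), 63), Function('z')(17)) = Add(Add(Add(-2, 6), 63), Mul(17, Pow(Add(36, 17), -1))) = Add(Add(4, 63), Mul(17, Pow(53, -1))) = Add(67, Mul(17, Rational(1, 53))) = Add(67, Rational(17, 53)) = Rational(3568, 53)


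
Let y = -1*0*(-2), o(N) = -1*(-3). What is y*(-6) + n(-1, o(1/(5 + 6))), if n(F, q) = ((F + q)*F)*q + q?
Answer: -3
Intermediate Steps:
o(N) = 3
y = 0 (y = 0*(-2) = 0)
n(F, q) = q + F*q*(F + q) (n(F, q) = (F*(F + q))*q + q = F*q*(F + q) + q = q + F*q*(F + q))
y*(-6) + n(-1, o(1/(5 + 6))) = 0*(-6) + 3*(1 + (-1)² - 1*3) = 0 + 3*(1 + 1 - 3) = 0 + 3*(-1) = 0 - 3 = -3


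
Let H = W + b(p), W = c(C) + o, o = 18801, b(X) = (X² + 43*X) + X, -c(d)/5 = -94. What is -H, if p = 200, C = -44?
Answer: -68071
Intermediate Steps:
c(d) = 470 (c(d) = -5*(-94) = 470)
b(X) = X² + 44*X
W = 19271 (W = 470 + 18801 = 19271)
H = 68071 (H = 19271 + 200*(44 + 200) = 19271 + 200*244 = 19271 + 48800 = 68071)
-H = -1*68071 = -68071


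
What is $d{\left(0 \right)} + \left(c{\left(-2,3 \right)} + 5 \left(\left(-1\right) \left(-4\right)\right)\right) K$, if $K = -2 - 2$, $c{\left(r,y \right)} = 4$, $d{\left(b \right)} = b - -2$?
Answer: $-94$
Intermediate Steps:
$d{\left(b \right)} = 2 + b$ ($d{\left(b \right)} = b + 2 = 2 + b$)
$K = -4$ ($K = -2 - 2 = -4$)
$d{\left(0 \right)} + \left(c{\left(-2,3 \right)} + 5 \left(\left(-1\right) \left(-4\right)\right)\right) K = \left(2 + 0\right) + \left(4 + 5 \left(\left(-1\right) \left(-4\right)\right)\right) \left(-4\right) = 2 + \left(4 + 5 \cdot 4\right) \left(-4\right) = 2 + \left(4 + 20\right) \left(-4\right) = 2 + 24 \left(-4\right) = 2 - 96 = -94$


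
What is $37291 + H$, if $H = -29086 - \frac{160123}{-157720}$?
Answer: $\frac{1294252723}{157720} \approx 8206.0$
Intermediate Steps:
$H = - \frac{4587283797}{157720}$ ($H = -29086 - - \frac{160123}{157720} = -29086 + \frac{160123}{157720} = - \frac{4587283797}{157720} \approx -29085.0$)
$37291 + H = 37291 - \frac{4587283797}{157720} = \frac{1294252723}{157720}$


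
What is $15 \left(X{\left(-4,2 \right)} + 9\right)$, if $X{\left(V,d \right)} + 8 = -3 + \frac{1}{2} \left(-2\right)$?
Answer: $-45$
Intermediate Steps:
$X{\left(V,d \right)} = -12$ ($X{\left(V,d \right)} = -8 - \left(3 - \frac{1}{2} \left(-2\right)\right) = -8 + \left(-3 + \frac{1}{2} \left(-2\right)\right) = -8 - 4 = -12$)
$15 \left(X{\left(-4,2 \right)} + 9\right) = 15 \left(-12 + 9\right) = 15 \left(-3\right) = -45$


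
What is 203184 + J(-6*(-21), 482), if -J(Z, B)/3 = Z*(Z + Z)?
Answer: 107928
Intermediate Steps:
J(Z, B) = -6*Z**2 (J(Z, B) = -3*Z*(Z + Z) = -3*Z*2*Z = -6*Z**2)
203184 + J(-6*(-21), 482) = 203184 - 6*(-6*(-21))**2 = 203184 - 6*126**2 = 203184 - 6*15876 = 203184 - 95256 = 107928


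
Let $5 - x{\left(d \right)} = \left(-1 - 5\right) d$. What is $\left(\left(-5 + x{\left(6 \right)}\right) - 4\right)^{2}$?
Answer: $1024$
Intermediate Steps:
$x{\left(d \right)} = 5 + 6 d$ ($x{\left(d \right)} = 5 - \left(-1 - 5\right) d = 5 - - 6 d = 5 + 6 d$)
$\left(\left(-5 + x{\left(6 \right)}\right) - 4\right)^{2} = \left(\left(-5 + \left(5 + 6 \cdot 6\right)\right) - 4\right)^{2} = \left(\left(-5 + \left(5 + 36\right)\right) - 4\right)^{2} = \left(\left(-5 + 41\right) - 4\right)^{2} = \left(36 - 4\right)^{2} = 32^{2} = 1024$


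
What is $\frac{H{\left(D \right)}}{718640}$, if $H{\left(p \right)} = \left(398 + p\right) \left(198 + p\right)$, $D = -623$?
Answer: $\frac{19125}{143728} \approx 0.13306$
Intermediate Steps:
$H{\left(p \right)} = \left(198 + p\right) \left(398 + p\right)$
$\frac{H{\left(D \right)}}{718640} = \frac{78804 + \left(-623\right)^{2} + 596 \left(-623\right)}{718640} = \left(78804 + 388129 - 371308\right) \frac{1}{718640} = 95625 \cdot \frac{1}{718640} = \frac{19125}{143728}$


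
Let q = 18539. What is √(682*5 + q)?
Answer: √21949 ≈ 148.15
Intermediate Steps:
√(682*5 + q) = √(682*5 + 18539) = √(3410 + 18539) = √21949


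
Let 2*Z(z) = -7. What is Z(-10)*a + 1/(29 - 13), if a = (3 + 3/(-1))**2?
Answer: 1/16 ≈ 0.062500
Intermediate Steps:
Z(z) = -7/2 (Z(z) = (1/2)*(-7) = -7/2)
a = 0 (a = (3 + 3*(-1))**2 = (3 - 3)**2 = 0**2 = 0)
Z(-10)*a + 1/(29 - 13) = -7/2*0 + 1/(29 - 13) = 0 + 1/16 = 1/16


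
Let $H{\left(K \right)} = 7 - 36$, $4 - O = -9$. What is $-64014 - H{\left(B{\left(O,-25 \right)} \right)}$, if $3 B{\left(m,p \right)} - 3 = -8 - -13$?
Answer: $-63985$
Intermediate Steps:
$O = 13$ ($O = 4 - -9 = 4 + 9 = 13$)
$B{\left(m,p \right)} = \frac{8}{3}$ ($B{\left(m,p \right)} = 1 + \frac{-8 - -13}{3} = 1 + \frac{-8 + 13}{3} = 1 + \frac{1}{3} \cdot 5 = 1 + \frac{5}{3} = \frac{8}{3}$)
$H{\left(K \right)} = -29$ ($H{\left(K \right)} = 7 - 36 = -29$)
$-64014 - H{\left(B{\left(O,-25 \right)} \right)} = -64014 - -29 = -64014 + 29 = -63985$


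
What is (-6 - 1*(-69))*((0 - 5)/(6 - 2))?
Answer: -315/4 ≈ -78.750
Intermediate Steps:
(-6 - 1*(-69))*((0 - 5)/(6 - 2)) = (-6 + 69)*(-5/4) = 63*(-5*¼) = 63*(-5/4) = -315/4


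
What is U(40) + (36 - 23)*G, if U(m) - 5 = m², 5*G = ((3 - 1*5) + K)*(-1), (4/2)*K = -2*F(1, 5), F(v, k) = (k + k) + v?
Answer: 8194/5 ≈ 1638.8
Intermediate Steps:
F(v, k) = v + 2*k (F(v, k) = 2*k + v = v + 2*k)
K = -11 (K = (-2*(1 + 2*5))/2 = (-2*(1 + 10))/2 = (-2*11)/2 = (½)*(-22) = -11)
G = 13/5 (G = (((3 - 1*5) - 11)*(-1))/5 = (((3 - 5) - 11)*(-1))/5 = ((-2 - 11)*(-1))/5 = (-13*(-1))/5 = (⅕)*13 = 13/5 ≈ 2.6000)
U(m) = 5 + m²
U(40) + (36 - 23)*G = (5 + 40²) + (36 - 23)*(13/5) = (5 + 1600) + 13*(13/5) = 1605 + 169/5 = 8194/5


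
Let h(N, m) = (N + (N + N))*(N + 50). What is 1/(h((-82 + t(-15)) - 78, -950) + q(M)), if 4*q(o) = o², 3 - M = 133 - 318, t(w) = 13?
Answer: 1/51613 ≈ 1.9375e-5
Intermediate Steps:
M = 188 (M = 3 - (133 - 318) = 3 - 1*(-185) = 3 + 185 = 188)
h(N, m) = 3*N*(50 + N) (h(N, m) = (N + 2*N)*(50 + N) = (3*N)*(50 + N) = 3*N*(50 + N))
q(o) = o²/4
1/(h((-82 + t(-15)) - 78, -950) + q(M)) = 1/(3*((-82 + 13) - 78)*(50 + ((-82 + 13) - 78)) + (¼)*188²) = 1/(3*(-69 - 78)*(50 + (-69 - 78)) + (¼)*35344) = 1/(3*(-147)*(50 - 147) + 8836) = 1/(3*(-147)*(-97) + 8836) = 1/(42777 + 8836) = 1/51613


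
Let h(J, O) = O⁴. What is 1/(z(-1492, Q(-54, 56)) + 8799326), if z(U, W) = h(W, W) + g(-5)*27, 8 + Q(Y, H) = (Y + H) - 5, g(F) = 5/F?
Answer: 1/8813940 ≈ 1.1346e-7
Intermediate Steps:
Q(Y, H) = -13 + H + Y (Q(Y, H) = -8 + ((Y + H) - 5) = -8 + ((H + Y) - 5) = -8 + (-5 + H + Y) = -13 + H + Y)
z(U, W) = -27 + W⁴ (z(U, W) = W⁴ + (5/(-5))*27 = W⁴ + (5*(-⅕))*27 = W⁴ - 1*27 = W⁴ - 27 = -27 + W⁴)
1/(z(-1492, Q(-54, 56)) + 8799326) = 1/((-27 + (-13 + 56 - 54)⁴) + 8799326) = 1/((-27 + (-11)⁴) + 8799326) = 1/((-27 + 14641) + 8799326) = 1/(14614 + 8799326) = 1/8813940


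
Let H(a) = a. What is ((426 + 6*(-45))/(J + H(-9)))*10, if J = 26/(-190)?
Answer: -37050/217 ≈ -170.74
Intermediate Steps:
J = -13/95 (J = 26*(-1/190) = -13/95 ≈ -0.13684)
((426 + 6*(-45))/(J + H(-9)))*10 = ((426 + 6*(-45))/(-13/95 - 9))*10 = ((426 - 270)/(-868/95))*10 = (156*(-95/868))*10 = -3705/217*10 = -37050/217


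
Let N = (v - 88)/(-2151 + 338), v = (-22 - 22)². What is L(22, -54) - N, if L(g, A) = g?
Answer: 5962/259 ≈ 23.019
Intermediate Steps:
v = 1936 (v = (-44)² = 1936)
N = -264/259 (N = (1936 - 88)/(-2151 + 338) = 1848/(-1813) = 1848*(-1/1813) = -264/259 ≈ -1.0193)
L(22, -54) - N = 22 - 1*(-264/259) = 22 + 264/259 = 5962/259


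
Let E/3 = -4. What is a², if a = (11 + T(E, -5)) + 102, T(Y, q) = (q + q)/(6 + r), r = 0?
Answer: 111556/9 ≈ 12395.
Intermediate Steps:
E = -12 (E = 3*(-4) = -12)
T(Y, q) = q/3 (T(Y, q) = (q + q)/(6 + 0) = (2*q)/6 = (2*q)*(⅙) = q/3)
a = 334/3 (a = (11 + (⅓)*(-5)) + 102 = (11 - 5/3) + 102 = 28/3 + 102 = 334/3 ≈ 111.33)
a² = (334/3)² = 111556/9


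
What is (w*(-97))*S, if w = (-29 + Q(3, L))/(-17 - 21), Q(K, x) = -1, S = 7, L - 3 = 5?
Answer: -10185/19 ≈ -536.05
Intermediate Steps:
L = 8 (L = 3 + 5 = 8)
w = 15/19 (w = (-29 - 1)/(-17 - 21) = -30/(-38) = -30*(-1/38) = 15/19 ≈ 0.78947)
(w*(-97))*S = ((15/19)*(-97))*7 = -1455/19*7 = -10185/19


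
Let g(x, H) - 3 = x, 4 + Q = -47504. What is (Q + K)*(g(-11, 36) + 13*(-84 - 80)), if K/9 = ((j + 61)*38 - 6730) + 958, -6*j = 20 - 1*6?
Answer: 169898880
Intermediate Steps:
Q = -47508 (Q = -4 - 47504 = -47508)
g(x, H) = 3 + x
j = -7/3 (j = -(20 - 1*6)/6 = -(20 - 6)/6 = -⅙*14 = -7/3 ≈ -2.3333)
K = -31884 (K = 9*(((-7/3 + 61)*38 - 6730) + 958) = 9*(((176/3)*38 - 6730) + 958) = 9*((6688/3 - 6730) + 958) = 9*(-13502/3 + 958) = 9*(-10628/3) = -31884)
(Q + K)*(g(-11, 36) + 13*(-84 - 80)) = (-47508 - 31884)*((3 - 11) + 13*(-84 - 80)) = -79392*(-8 + 13*(-164)) = -79392*(-8 - 2132) = -79392*(-2140) = 169898880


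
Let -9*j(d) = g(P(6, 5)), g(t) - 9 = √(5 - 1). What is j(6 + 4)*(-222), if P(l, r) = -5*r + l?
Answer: 814/3 ≈ 271.33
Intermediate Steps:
P(l, r) = l - 5*r
g(t) = 11 (g(t) = 9 + √(5 - 1) = 9 + √4 = 9 + 2 = 11)
j(d) = -11/9 (j(d) = -⅑*11 = -11/9)
j(6 + 4)*(-222) = -11/9*(-222) = 814/3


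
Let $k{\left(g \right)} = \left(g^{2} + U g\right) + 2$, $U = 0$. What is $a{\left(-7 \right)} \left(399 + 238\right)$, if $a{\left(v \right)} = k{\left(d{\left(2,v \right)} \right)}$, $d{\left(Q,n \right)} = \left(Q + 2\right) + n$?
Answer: $7007$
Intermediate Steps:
$d{\left(Q,n \right)} = 2 + Q + n$ ($d{\left(Q,n \right)} = \left(2 + Q\right) + n = 2 + Q + n$)
$k{\left(g \right)} = 2 + g^{2}$ ($k{\left(g \right)} = \left(g^{2} + 0 g\right) + 2 = \left(g^{2} + 0\right) + 2 = g^{2} + 2 = 2 + g^{2}$)
$a{\left(v \right)} = 2 + \left(4 + v\right)^{2}$ ($a{\left(v \right)} = 2 + \left(2 + 2 + v\right)^{2} = 2 + \left(4 + v\right)^{2}$)
$a{\left(-7 \right)} \left(399 + 238\right) = \left(2 + \left(4 - 7\right)^{2}\right) \left(399 + 238\right) = \left(2 + \left(-3\right)^{2}\right) 637 = \left(2 + 9\right) 637 = 11 \cdot 637 = 7007$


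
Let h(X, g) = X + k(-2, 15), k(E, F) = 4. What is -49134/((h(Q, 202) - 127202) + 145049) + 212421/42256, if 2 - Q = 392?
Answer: 85940883/38833264 ≈ 2.2131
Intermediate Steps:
Q = -390 (Q = 2 - 1*392 = 2 - 392 = -390)
h(X, g) = 4 + X (h(X, g) = X + 4 = 4 + X)
-49134/((h(Q, 202) - 127202) + 145049) + 212421/42256 = -49134/(((4 - 390) - 127202) + 145049) + 212421/42256 = -49134/((-386 - 127202) + 145049) + 212421*(1/42256) = -49134/(-127588 + 145049) + 212421/42256 = -49134/17461 + 212421/42256 = -49134*1/17461 + 212421/42256 = -2586/919 + 212421/42256 = 85940883/38833264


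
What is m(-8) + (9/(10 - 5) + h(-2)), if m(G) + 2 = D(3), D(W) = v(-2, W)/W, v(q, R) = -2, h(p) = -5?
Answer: -88/15 ≈ -5.8667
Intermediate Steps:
D(W) = -2/W
m(G) = -8/3 (m(G) = -2 - 2/3 = -2 - 2*⅓ = -2 - ⅔ = -8/3)
m(-8) + (9/(10 - 5) + h(-2)) = -8/3 + (9/(10 - 5) - 5) = -8/3 + (9/5 - 5) = -8/3 - 16/5 = -88/15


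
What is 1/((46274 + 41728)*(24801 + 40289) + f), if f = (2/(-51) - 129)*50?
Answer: 51/292130230130 ≈ 1.7458e-10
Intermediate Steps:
f = -329050/51 (f = (2*(-1/51) - 129)*50 = (-2/51 - 129)*50 = -6581/51*50 = -329050/51 ≈ -6452.0)
1/((46274 + 41728)*(24801 + 40289) + f) = 1/((46274 + 41728)*(24801 + 40289) - 329050/51) = 1/(88002*65090 - 329050/51) = 1/(5728050180 - 329050/51) = 1/(292130230130/51) = 51/292130230130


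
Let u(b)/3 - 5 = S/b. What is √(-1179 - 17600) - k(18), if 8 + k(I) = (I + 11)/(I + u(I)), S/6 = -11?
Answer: 147/22 + I*√18779 ≈ 6.6818 + 137.04*I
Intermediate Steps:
S = -66 (S = 6*(-11) = -66)
u(b) = 15 - 198/b (u(b) = 15 + 3*(-66/b) = 15 - 198/b)
k(I) = -8 + (11 + I)/(15 + I - 198/I) (k(I) = -8 + (I + 11)/(I + (15 - 198/I)) = -8 + (11 + I)/(15 + I - 198/I))
√(-1179 - 17600) - k(18) = √(-1179 - 17600) - (1584 - 1*18*(109 + 7*18))/(-198 + 18*(15 + 18)) = √(-18779) - (1584 - 1*18*(109 + 126))/(-198 + 18*33) = I*√18779 - (1584 - 1*18*235)/(-198 + 594) = I*√18779 - (1584 - 4230)/396 = I*√18779 - (-2646)/396 = I*√18779 - 1*(-147/22) = I*√18779 + 147/22 = 147/22 + I*√18779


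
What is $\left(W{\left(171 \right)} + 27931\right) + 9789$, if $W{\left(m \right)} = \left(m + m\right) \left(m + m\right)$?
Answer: $154684$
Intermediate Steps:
$W{\left(m \right)} = 4 m^{2}$ ($W{\left(m \right)} = 2 m 2 m = 4 m^{2}$)
$\left(W{\left(171 \right)} + 27931\right) + 9789 = \left(4 \cdot 171^{2} + 27931\right) + 9789 = \left(4 \cdot 29241 + 27931\right) + 9789 = \left(116964 + 27931\right) + 9789 = 144895 + 9789 = 154684$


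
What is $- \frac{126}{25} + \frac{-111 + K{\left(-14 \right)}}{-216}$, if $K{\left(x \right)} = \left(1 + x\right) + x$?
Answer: $- \frac{3961}{900} \approx -4.4011$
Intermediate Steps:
$K{\left(x \right)} = 1 + 2 x$
$- \frac{126}{25} + \frac{-111 + K{\left(-14 \right)}}{-216} = - \frac{126}{25} + \frac{-111 + \left(1 + 2 \left(-14\right)\right)}{-216} = \left(-126\right) \frac{1}{25} + \left(-111 + \left(1 - 28\right)\right) \left(- \frac{1}{216}\right) = - \frac{126}{25} + \left(-111 - 27\right) \left(- \frac{1}{216}\right) = - \frac{126}{25} - - \frac{23}{36} = - \frac{126}{25} + \frac{23}{36} = - \frac{3961}{900}$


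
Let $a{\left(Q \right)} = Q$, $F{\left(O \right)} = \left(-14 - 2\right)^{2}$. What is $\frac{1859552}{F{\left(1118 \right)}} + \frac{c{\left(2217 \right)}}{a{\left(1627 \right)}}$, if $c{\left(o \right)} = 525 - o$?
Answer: $\frac{94533061}{13016} \approx 7262.8$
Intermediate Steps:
$F{\left(O \right)} = 256$ ($F{\left(O \right)} = \left(-16\right)^{2} = 256$)
$\frac{1859552}{F{\left(1118 \right)}} + \frac{c{\left(2217 \right)}}{a{\left(1627 \right)}} = \frac{1859552}{256} + \frac{525 - 2217}{1627} = 1859552 \cdot \frac{1}{256} + \left(525 - 2217\right) \frac{1}{1627} = \frac{58111}{8} - \frac{1692}{1627} = \frac{94533061}{13016}$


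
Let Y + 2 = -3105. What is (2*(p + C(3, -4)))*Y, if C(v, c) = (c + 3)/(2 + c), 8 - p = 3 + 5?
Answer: -3107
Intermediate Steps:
p = 0 (p = 8 - (3 + 5) = 8 - 1*8 = 8 - 8 = 0)
C(v, c) = (3 + c)/(2 + c)
Y = -3107 (Y = -2 - 3105 = -3107)
(2*(p + C(3, -4)))*Y = (2*(0 + (3 - 4)/(2 - 4)))*(-3107) = (2*(0 - 1/(-2)))*(-3107) = (2*(0 - ½*(-1)))*(-3107) = (2*(0 + ½))*(-3107) = (2*(½))*(-3107) = 1*(-3107) = -3107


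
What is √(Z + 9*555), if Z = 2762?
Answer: √7757 ≈ 88.074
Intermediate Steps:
√(Z + 9*555) = √(2762 + 9*555) = √(2762 + 4995) = √7757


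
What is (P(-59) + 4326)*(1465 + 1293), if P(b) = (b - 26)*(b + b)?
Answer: 39593848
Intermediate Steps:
P(b) = 2*b*(-26 + b) (P(b) = (-26 + b)*(2*b) = 2*b*(-26 + b))
(P(-59) + 4326)*(1465 + 1293) = (2*(-59)*(-26 - 59) + 4326)*(1465 + 1293) = (2*(-59)*(-85) + 4326)*2758 = (10030 + 4326)*2758 = 14356*2758 = 39593848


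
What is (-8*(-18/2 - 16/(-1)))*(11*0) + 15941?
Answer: 15941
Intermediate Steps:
(-8*(-18/2 - 16/(-1)))*(11*0) + 15941 = -8*(-18*1/2 - 16*(-1))*0 + 15941 = -8*(-9 + 16)*0 + 15941 = -8*7*0 + 15941 = -56*0 + 15941 = 0 + 15941 = 15941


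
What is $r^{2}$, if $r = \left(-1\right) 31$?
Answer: $961$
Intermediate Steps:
$r = -31$
$r^{2} = \left(-31\right)^{2} = 961$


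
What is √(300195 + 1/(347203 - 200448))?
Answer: √131945076091870/20965 ≈ 547.90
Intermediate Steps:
√(300195 + 1/(347203 - 200448)) = √(300195 + 1/146755) = √(44055117226/146755) = √131945076091870/20965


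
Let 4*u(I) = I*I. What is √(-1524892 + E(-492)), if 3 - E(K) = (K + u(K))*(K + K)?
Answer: √57538727 ≈ 7585.4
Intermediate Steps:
u(I) = I²/4 (u(I) = (I*I)/4 = I²/4)
E(K) = 3 - 2*K*(K + K²/4) (E(K) = 3 - (K + K²/4)*(K + K) = 3 - (K + K²/4)*2*K = 3 - 2*K*(K + K²/4))
√(-1524892 + E(-492)) = √(-1524892 + (3 - 2*(-492)² - ½*(-492)³)) = √(-1524892 + (3 - 2*242064 - ½*(-119095488))) = √(-1524892 + (3 - 484128 + 59547744)) = √(-1524892 + 59063619) = √57538727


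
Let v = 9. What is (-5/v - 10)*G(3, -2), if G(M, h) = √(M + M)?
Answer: -95*√6/9 ≈ -25.856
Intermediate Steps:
G(M, h) = √2*√M (G(M, h) = √(2*M) = √2*√M)
(-5/v - 10)*G(3, -2) = (-5/9 - 10)*(√2*√3) = (-5*⅑ - 10)*√6 = (-5/9 - 10)*√6 = -95*√6/9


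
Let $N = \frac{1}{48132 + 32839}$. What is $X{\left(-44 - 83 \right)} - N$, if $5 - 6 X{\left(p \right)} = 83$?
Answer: $- \frac{1052624}{80971} \approx -13.0$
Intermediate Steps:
$N = \frac{1}{80971} \approx 1.235 \cdot 10^{-5}$
$X{\left(p \right)} = -13$ ($X{\left(p \right)} = \frac{5}{6} - \frac{83}{6} = -13$)
$X{\left(-44 - 83 \right)} - N = -13 - \frac{1}{80971} = - \frac{1052624}{80971}$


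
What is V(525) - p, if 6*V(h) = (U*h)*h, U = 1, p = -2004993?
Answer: 4101861/2 ≈ 2.0509e+6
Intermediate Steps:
V(h) = h²/6 (V(h) = ((1*h)*h)/6 = (h*h)/6 = h²/6)
V(525) - p = (⅙)*525² - 1*(-2004993) = (⅙)*275625 + 2004993 = 91875/2 + 2004993 = 4101861/2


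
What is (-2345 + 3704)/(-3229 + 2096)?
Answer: -1359/1133 ≈ -1.1995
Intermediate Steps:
(-2345 + 3704)/(-3229 + 2096) = 1359/(-1133) = 1359*(-1/1133) = -1359/1133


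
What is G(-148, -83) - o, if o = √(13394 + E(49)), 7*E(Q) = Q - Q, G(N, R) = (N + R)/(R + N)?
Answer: 1 - √13394 ≈ -114.73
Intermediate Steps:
G(N, R) = 1 (G(N, R) = (N + R)/(N + R) = 1)
E(Q) = 0 (E(Q) = (Q - Q)/7 = (⅐)*0 = 0)
o = √13394 (o = √(13394 + 0) = √13394 ≈ 115.73)
G(-148, -83) - o = 1 - √13394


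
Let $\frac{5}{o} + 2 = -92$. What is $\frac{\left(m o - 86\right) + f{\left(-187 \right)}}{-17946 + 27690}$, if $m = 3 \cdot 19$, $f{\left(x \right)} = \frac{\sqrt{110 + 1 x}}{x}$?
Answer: $- \frac{8369}{915936} - \frac{i \sqrt{77}}{1822128} \approx -0.0091371 - 4.8158 \cdot 10^{-6} i$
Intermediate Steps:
$o = - \frac{5}{94}$ ($o = \frac{5}{-2 - 92} = \frac{5}{-94} = 5 \left(- \frac{1}{94}\right) = - \frac{5}{94} \approx -0.053191$)
$f{\left(x \right)} = \frac{\sqrt{110 + x}}{x}$
$m = 57$
$\frac{\left(m o - 86\right) + f{\left(-187 \right)}}{-17946 + 27690} = \frac{\left(57 \left(- \frac{5}{94}\right) - 86\right) + \frac{\sqrt{110 - 187}}{-187}}{-17946 + 27690} = \frac{\left(- \frac{285}{94} - 86\right) - \frac{\sqrt{-77}}{187}}{9744} = \left(- \frac{8369}{94} - \frac{i \sqrt{77}}{187}\right) \frac{1}{9744} = - \frac{8369}{915936} - \frac{i \sqrt{77}}{1822128}$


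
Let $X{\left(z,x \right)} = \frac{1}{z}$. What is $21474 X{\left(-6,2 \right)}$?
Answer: $-3579$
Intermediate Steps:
$21474 X{\left(-6,2 \right)} = \frac{21474}{-6} = 21474 \left(- \frac{1}{6}\right) = -3579$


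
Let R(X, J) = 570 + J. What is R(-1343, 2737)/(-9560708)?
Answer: -3307/9560708 ≈ -0.00034590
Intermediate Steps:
R(-1343, 2737)/(-9560708) = (570 + 2737)/(-9560708) = 3307*(-1/9560708) = -3307/9560708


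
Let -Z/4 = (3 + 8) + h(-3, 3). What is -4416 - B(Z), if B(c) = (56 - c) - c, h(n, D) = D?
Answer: -4584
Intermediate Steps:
Z = -56 (Z = -4*((3 + 8) + 3) = -4*(11 + 3) = -4*14 = -56)
B(c) = 56 - 2*c
-4416 - B(Z) = -4416 - (56 - 2*(-56)) = -4416 - (56 + 112) = -4416 - 1*168 = -4416 - 168 = -4584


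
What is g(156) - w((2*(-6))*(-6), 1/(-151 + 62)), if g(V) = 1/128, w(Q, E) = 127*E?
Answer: 16345/11392 ≈ 1.4348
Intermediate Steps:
g(V) = 1/128
g(156) - w((2*(-6))*(-6), 1/(-151 + 62)) = 1/128 - 127/(-151 + 62) = 1/128 - 127/(-89) = 1/128 - 127*(-1)/89 = 1/128 - 1*(-127/89) = 1/128 + 127/89 = 16345/11392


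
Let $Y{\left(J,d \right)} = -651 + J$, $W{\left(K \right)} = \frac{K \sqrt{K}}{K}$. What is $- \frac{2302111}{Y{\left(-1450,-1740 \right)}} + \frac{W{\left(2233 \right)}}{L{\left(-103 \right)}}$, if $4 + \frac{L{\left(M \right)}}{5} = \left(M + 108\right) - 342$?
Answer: $\frac{2302111}{2101} - \frac{\sqrt{2233}}{1705} \approx 1095.7$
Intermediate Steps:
$W{\left(K \right)} = \sqrt{K}$ ($W{\left(K \right)} = \frac{K^{\frac{3}{2}}}{K} = \sqrt{K}$)
$L{\left(M \right)} = -1190 + 5 M$ ($L{\left(M \right)} = -20 + 5 \left(\left(M + 108\right) - 342\right) = -20 + 5 \left(\left(108 + M\right) - 342\right) = -20 + 5 \left(-234 + M\right) = -20 + \left(-1170 + 5 M\right) = -1190 + 5 M$)
$- \frac{2302111}{Y{\left(-1450,-1740 \right)}} + \frac{W{\left(2233 \right)}}{L{\left(-103 \right)}} = - \frac{2302111}{-651 - 1450} + \frac{\sqrt{2233}}{-1190 + 5 \left(-103\right)} = - \frac{2302111}{-2101} + \frac{\sqrt{2233}}{-1190 - 515} = \left(-2302111\right) \left(- \frac{1}{2101}\right) + \frac{\sqrt{2233}}{-1705} = \frac{2302111}{2101} + \sqrt{2233} \left(- \frac{1}{1705}\right) = \frac{2302111}{2101} - \frac{\sqrt{2233}}{1705}$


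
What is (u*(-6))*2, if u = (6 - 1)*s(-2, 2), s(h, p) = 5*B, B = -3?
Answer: 900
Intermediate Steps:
s(h, p) = -15 (s(h, p) = 5*(-3) = -15)
u = -75 (u = (6 - 1)*(-15) = 5*(-15) = -75)
(u*(-6))*2 = -75*(-6)*2 = 450*2 = 900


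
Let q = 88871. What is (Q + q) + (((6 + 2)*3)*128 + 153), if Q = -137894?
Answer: -45798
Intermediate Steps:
(Q + q) + (((6 + 2)*3)*128 + 153) = (-137894 + 88871) + (((6 + 2)*3)*128 + 153) = -49023 + ((8*3)*128 + 153) = -49023 + (24*128 + 153) = -49023 + (3072 + 153) = -49023 + 3225 = -45798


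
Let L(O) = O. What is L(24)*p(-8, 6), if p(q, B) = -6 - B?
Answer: -288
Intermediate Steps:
L(24)*p(-8, 6) = 24*(-6 - 1*6) = 24*(-6 - 6) = 24*(-12) = -288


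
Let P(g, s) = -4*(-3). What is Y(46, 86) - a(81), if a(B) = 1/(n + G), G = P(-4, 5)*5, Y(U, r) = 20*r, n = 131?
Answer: 328519/191 ≈ 1720.0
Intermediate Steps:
P(g, s) = 12
G = 60 (G = 12*5 = 60)
a(B) = 1/191 (a(B) = 1/(131 + 60) = 1/191)
Y(46, 86) - a(81) = 20*86 - 1*1/191 = 1720 - 1/191 = 328519/191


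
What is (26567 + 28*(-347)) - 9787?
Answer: 7064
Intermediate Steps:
(26567 + 28*(-347)) - 9787 = (26567 - 9716) - 9787 = 16851 - 9787 = 7064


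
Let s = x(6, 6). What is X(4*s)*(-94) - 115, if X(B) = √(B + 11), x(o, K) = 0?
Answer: -115 - 94*√11 ≈ -426.76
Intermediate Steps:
s = 0
X(B) = √(11 + B)
X(4*s)*(-94) - 115 = √(11 + 4*0)*(-94) - 115 = √(11 + 0)*(-94) - 115 = √11*(-94) - 115 = -94*√11 - 115 = -115 - 94*√11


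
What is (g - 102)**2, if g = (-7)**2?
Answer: 2809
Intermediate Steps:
g = 49
(g - 102)**2 = (49 - 102)**2 = (-53)**2 = 2809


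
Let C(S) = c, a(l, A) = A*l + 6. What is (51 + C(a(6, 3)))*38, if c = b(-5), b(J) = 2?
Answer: 2014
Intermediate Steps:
a(l, A) = 6 + A*l
c = 2
C(S) = 2
(51 + C(a(6, 3)))*38 = (51 + 2)*38 = 53*38 = 2014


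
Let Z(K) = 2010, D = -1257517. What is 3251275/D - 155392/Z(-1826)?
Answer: -100971572207/1263804585 ≈ -79.895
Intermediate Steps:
3251275/D - 155392/Z(-1826) = 3251275/(-1257517) - 155392/2010 = 3251275*(-1/1257517) - 155392*1/2010 = -3251275/1257517 - 77696/1005 = -100971572207/1263804585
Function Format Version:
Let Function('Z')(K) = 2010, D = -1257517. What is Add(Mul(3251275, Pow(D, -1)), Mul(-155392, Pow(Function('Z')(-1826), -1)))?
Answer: Rational(-100971572207, 1263804585) ≈ -79.895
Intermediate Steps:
Add(Mul(3251275, Pow(D, -1)), Mul(-155392, Pow(Function('Z')(-1826), -1))) = Add(Mul(3251275, Pow(-1257517, -1)), Mul(-155392, Pow(2010, -1))) = Add(Mul(3251275, Rational(-1, 1257517)), Mul(-155392, Rational(1, 2010))) = Add(Rational(-3251275, 1257517), Rational(-77696, 1005)) = Rational(-100971572207, 1263804585)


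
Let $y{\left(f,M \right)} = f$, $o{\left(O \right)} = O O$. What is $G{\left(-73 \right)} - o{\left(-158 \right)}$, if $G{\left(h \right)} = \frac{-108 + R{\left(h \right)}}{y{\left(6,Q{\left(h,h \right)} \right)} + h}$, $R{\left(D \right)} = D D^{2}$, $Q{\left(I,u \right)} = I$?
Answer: $- \frac{1283463}{67} \approx -19156.0$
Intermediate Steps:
$o{\left(O \right)} = O^{2}$
$R{\left(D \right)} = D^{3}$
$G{\left(h \right)} = \frac{-108 + h^{3}}{6 + h}$
$G{\left(-73 \right)} - o{\left(-158 \right)} = \frac{-108 + \left(-73\right)^{3}}{6 - 73} - \left(-158\right)^{2} = \frac{-108 - 389017}{-67} - 24964 = \left(- \frac{1}{67}\right) \left(-389125\right) - 24964 = \frac{389125}{67} - 24964 = - \frac{1283463}{67}$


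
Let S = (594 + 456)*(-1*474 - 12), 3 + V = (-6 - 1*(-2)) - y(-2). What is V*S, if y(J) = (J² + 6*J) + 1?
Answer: 0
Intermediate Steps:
y(J) = 1 + J² + 6*J
V = 0 (V = -3 + ((-6 - 1*(-2)) - (1 + (-2)² + 6*(-2))) = -3 + ((-6 + 2) - (1 + 4 - 12)) = -3 + (-4 - 1*(-7)) = -3 + (-4 + 7) = -3 + 3 = 0)
S = -510300 (S = 1050*(-474 - 12) = 1050*(-486) = -510300)
V*S = 0*(-510300) = 0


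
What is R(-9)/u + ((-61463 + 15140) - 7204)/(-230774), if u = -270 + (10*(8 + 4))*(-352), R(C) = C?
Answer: 189792478/817516895 ≈ 0.23216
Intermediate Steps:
u = -42510 (u = -270 + (10*12)*(-352) = -270 + 120*(-352) = -270 - 42240 = -42510)
R(-9)/u + ((-61463 + 15140) - 7204)/(-230774) = -9/(-42510) + ((-61463 + 15140) - 7204)/(-230774) = -9*(-1/42510) + (-46323 - 7204)*(-1/230774) = 3/14170 - 53527*(-1/230774) = 3/14170 + 53527/230774 = 189792478/817516895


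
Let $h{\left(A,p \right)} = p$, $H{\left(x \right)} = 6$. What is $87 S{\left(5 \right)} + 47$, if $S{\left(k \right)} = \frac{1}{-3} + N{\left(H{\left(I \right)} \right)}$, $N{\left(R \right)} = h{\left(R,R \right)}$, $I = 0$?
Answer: $540$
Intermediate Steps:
$N{\left(R \right)} = R$
$S{\left(k \right)} = \frac{17}{3}$ ($S{\left(k \right)} = \frac{1}{-3} + 6 = - \frac{1}{3} + 6 = \frac{17}{3}$)
$87 S{\left(5 \right)} + 47 = 87 \cdot \frac{17}{3} + 47 = 493 + 47 = 540$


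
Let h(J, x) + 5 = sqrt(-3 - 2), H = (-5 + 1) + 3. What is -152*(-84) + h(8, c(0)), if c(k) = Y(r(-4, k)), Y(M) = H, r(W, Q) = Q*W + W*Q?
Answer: 12763 + I*sqrt(5) ≈ 12763.0 + 2.2361*I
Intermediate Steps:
r(W, Q) = 2*Q*W (r(W, Q) = Q*W + Q*W = 2*Q*W)
H = -1 (H = -4 + 3 = -1)
Y(M) = -1
c(k) = -1
h(J, x) = -5 + I*sqrt(5) (h(J, x) = -5 + sqrt(-3 - 2) = -5 + sqrt(-5) = -5 + I*sqrt(5))
-152*(-84) + h(8, c(0)) = -152*(-84) + (-5 + I*sqrt(5)) = 12768 + (-5 + I*sqrt(5)) = 12763 + I*sqrt(5)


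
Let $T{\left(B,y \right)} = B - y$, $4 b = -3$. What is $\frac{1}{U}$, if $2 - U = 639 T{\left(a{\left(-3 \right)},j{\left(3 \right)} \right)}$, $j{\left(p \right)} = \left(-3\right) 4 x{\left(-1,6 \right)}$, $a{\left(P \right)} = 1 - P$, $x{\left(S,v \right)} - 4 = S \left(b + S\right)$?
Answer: $- \frac{1}{46645} \approx -2.1439 \cdot 10^{-5}$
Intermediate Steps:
$b = - \frac{3}{4}$ ($b = \frac{1}{4} \left(-3\right) = - \frac{3}{4} \approx -0.75$)
$x{\left(S,v \right)} = 4 + S \left(- \frac{3}{4} + S\right)$
$j{\left(p \right)} = -69$ ($j{\left(p \right)} = \left(-3\right) 4 \left(4 + \left(-1\right)^{2} - - \frac{3}{4}\right) = - 12 \left(4 + 1 + \frac{3}{4}\right) = \left(-12\right) \frac{23}{4} = -69$)
$U = -46645$ ($U = 2 - 639 \left(\left(1 - -3\right) - -69\right) = 2 - 639 \left(\left(1 + 3\right) + 69\right) = 2 - 639 \left(4 + 69\right) = 2 - 639 \cdot 73 = 2 - 46647 = -46645$)
$\frac{1}{U} = \frac{1}{-46645} = - \frac{1}{46645}$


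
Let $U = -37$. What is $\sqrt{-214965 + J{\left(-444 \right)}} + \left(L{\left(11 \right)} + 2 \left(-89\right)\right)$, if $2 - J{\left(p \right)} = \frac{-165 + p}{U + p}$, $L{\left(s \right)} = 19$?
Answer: $-159 + \frac{2 i \sqrt{12433586893}}{481} \approx -159.0 + 463.64 i$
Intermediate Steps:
$J{\left(p \right)} = 2 - \frac{-165 + p}{-37 + p}$
$\sqrt{-214965 + J{\left(-444 \right)}} + \left(L{\left(11 \right)} + 2 \left(-89\right)\right) = \sqrt{-214965 + \frac{91 - 444}{-37 - 444}} + \left(19 + 2 \left(-89\right)\right) = \sqrt{-214965 + \frac{1}{-481} \left(-353\right)} + \left(19 - 178\right) = \sqrt{-214965 - - \frac{353}{481}} - 159 = \sqrt{-214965 + \frac{353}{481}} - 159 = \sqrt{- \frac{103397812}{481}} - 159 = \frac{2 i \sqrt{12433586893}}{481} - 159 = -159 + \frac{2 i \sqrt{12433586893}}{481}$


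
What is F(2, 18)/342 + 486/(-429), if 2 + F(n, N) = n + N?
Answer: -2935/2717 ≈ -1.0802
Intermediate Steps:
F(n, N) = -2 + N + n (F(n, N) = -2 + (n + N) = -2 + (N + n) = -2 + N + n)
F(2, 18)/342 + 486/(-429) = (-2 + 18 + 2)/342 + 486/(-429) = 18*(1/342) + 486*(-1/429) = 1/19 - 162/143 = -2935/2717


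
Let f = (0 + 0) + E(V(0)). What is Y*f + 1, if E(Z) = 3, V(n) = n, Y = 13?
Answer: 40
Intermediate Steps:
f = 3 (f = (0 + 0) + 3 = 0 + 3 = 3)
Y*f + 1 = 13*3 + 1 = 39 + 1 = 40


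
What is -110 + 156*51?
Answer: 7846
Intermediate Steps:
-110 + 156*51 = -110 + 7956 = 7846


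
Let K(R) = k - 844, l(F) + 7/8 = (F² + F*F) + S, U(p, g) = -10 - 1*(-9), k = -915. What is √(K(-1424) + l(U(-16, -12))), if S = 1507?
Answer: 3*I*√446/4 ≈ 15.839*I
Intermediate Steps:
U(p, g) = -1 (U(p, g) = -10 + 9 = -1)
l(F) = 12049/8 + 2*F² (l(F) = -7/8 + ((F² + F*F) + 1507) = -7/8 + ((F² + F²) + 1507) = -7/8 + (2*F² + 1507) = -7/8 + (1507 + 2*F²) = 12049/8 + 2*F²)
K(R) = -1759 (K(R) = -915 - 844 = -1759)
√(K(-1424) + l(U(-16, -12))) = √(-1759 + (12049/8 + 2*(-1)²)) = √(-1759 + (12049/8 + 2*1)) = √(-1759 + (12049/8 + 2)) = √(-1759 + 12065/8) = √(-2007/8) = 3*I*√446/4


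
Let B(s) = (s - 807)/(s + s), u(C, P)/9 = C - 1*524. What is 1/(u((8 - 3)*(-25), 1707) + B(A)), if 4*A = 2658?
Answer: -886/5175221 ≈ -0.00017120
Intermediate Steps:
A = 1329/2 (A = (¼)*2658 = 1329/2 ≈ 664.50)
u(C, P) = -4716 + 9*C (u(C, P) = 9*(C - 1*524) = 9*(C - 524) = 9*(-524 + C) = -4716 + 9*C)
B(s) = (-807 + s)/(2*s) (B(s) = (-807 + s)/((2*s)) = (-807 + s)*(1/(2*s)) = (-807 + s)/(2*s))
1/(u((8 - 3)*(-25), 1707) + B(A)) = 1/((-4716 + 9*((8 - 3)*(-25))) + (-807 + 1329/2)/(2*(1329/2))) = 1/((-4716 + 9*(5*(-25))) + (½)*(2/1329)*(-285/2)) = 1/((-4716 + 9*(-125)) - 95/886) = 1/((-4716 - 1125) - 95/886) = 1/(-5841 - 95/886) = 1/(-5175221/886) = -886/5175221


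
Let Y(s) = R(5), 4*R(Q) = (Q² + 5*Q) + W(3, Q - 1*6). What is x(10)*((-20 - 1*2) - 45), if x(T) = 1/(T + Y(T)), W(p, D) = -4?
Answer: -134/43 ≈ -3.1163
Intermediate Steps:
R(Q) = -1 + Q²/4 + 5*Q/4 (R(Q) = ((Q² + 5*Q) - 4)/4 = (-4 + Q² + 5*Q)/4 = -1 + Q²/4 + 5*Q/4)
Y(s) = 23/2 (Y(s) = -1 + (¼)*5² + (5/4)*5 = -1 + (¼)*25 + 25/4 = -1 + 25/4 + 25/4 = 23/2)
x(T) = 1/(23/2 + T) (x(T) = 1/(T + 23/2) = 1/(23/2 + T))
x(10)*((-20 - 1*2) - 45) = (2/(23 + 2*10))*((-20 - 1*2) - 45) = (2/(23 + 20))*((-20 - 2) - 45) = (2/43)*(-22 - 45) = (2*(1/43))*(-67) = (2/43)*(-67) = -134/43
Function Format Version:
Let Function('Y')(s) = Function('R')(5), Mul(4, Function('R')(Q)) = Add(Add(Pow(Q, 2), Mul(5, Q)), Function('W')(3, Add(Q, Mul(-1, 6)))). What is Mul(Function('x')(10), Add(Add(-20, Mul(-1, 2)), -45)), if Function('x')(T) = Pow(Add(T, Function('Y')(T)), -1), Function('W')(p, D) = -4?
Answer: Rational(-134, 43) ≈ -3.1163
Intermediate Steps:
Function('R')(Q) = Add(-1, Mul(Rational(1, 4), Pow(Q, 2)), Mul(Rational(5, 4), Q)) (Function('R')(Q) = Mul(Rational(1, 4), Add(Add(Pow(Q, 2), Mul(5, Q)), -4)) = Mul(Rational(1, 4), Add(-4, Pow(Q, 2), Mul(5, Q))) = Add(-1, Mul(Rational(1, 4), Pow(Q, 2)), Mul(Rational(5, 4), Q)))
Function('Y')(s) = Rational(23, 2) (Function('Y')(s) = Add(-1, Mul(Rational(1, 4), Pow(5, 2)), Mul(Rational(5, 4), 5)) = Add(-1, Mul(Rational(1, 4), 25), Rational(25, 4)) = Add(-1, Rational(25, 4), Rational(25, 4)) = Rational(23, 2))
Function('x')(T) = Pow(Add(Rational(23, 2), T), -1) (Function('x')(T) = Pow(Add(T, Rational(23, 2)), -1) = Pow(Add(Rational(23, 2), T), -1))
Mul(Function('x')(10), Add(Add(-20, Mul(-1, 2)), -45)) = Mul(Mul(2, Pow(Add(23, Mul(2, 10)), -1)), Add(Add(-20, Mul(-1, 2)), -45)) = Mul(Mul(2, Pow(Add(23, 20), -1)), Add(Add(-20, -2), -45)) = Mul(Mul(2, Pow(43, -1)), Add(-22, -45)) = Mul(Mul(2, Rational(1, 43)), -67) = Mul(Rational(2, 43), -67) = Rational(-134, 43)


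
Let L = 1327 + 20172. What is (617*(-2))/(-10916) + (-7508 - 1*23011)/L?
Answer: -153307819/117341542 ≈ -1.3065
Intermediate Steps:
L = 21499
(617*(-2))/(-10916) + (-7508 - 1*23011)/L = (617*(-2))/(-10916) + (-7508 - 1*23011)/21499 = -1234*(-1/10916) + (-7508 - 23011)*(1/21499) = 617/5458 - 30519*1/21499 = 617/5458 - 30519/21499 = -153307819/117341542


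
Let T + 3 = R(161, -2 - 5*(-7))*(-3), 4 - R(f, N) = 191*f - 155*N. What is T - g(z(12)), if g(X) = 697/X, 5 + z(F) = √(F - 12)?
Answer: 385162/5 ≈ 77032.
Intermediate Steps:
z(F) = -5 + √(-12 + F) (z(F) = -5 + √(F - 12) = -5 + √(-12 + F))
R(f, N) = 4 - 191*f + 155*N (R(f, N) = 4 - (191*f - 155*N) = 4 - (-155*N + 191*f) = 4 + (-191*f + 155*N) = 4 - 191*f + 155*N)
T = 76893 (T = -3 + (4 - 191*161 + 155*(-2 - 5*(-7)))*(-3) = -3 + (4 - 30751 + 155*(-2 + 35))*(-3) = -3 + (4 - 30751 + 155*33)*(-3) = -3 + (4 - 30751 + 5115)*(-3) = -3 - 25632*(-3) = -3 + 76896 = 76893)
T - g(z(12)) = 76893 - 697/(-5 + √(-12 + 12)) = 76893 - 697/(-5 + √0) = 76893 - 697/(-5 + 0) = 76893 - 697/(-5) = 76893 - 697*(-1)/5 = 76893 - 1*(-697/5) = 76893 + 697/5 = 385162/5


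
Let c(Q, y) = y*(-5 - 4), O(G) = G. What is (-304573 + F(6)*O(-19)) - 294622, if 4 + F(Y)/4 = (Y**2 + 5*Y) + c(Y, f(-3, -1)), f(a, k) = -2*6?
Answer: -612115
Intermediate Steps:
f(a, k) = -12
c(Q, y) = -9*y (c(Q, y) = y*(-9) = -9*y)
F(Y) = 416 + 4*Y**2 + 20*Y (F(Y) = -16 + 4*((Y**2 + 5*Y) - 9*(-12)) = -16 + 4*((Y**2 + 5*Y) + 108) = -16 + 4*(108 + Y**2 + 5*Y) = -16 + (432 + 4*Y**2 + 20*Y) = 416 + 4*Y**2 + 20*Y)
(-304573 + F(6)*O(-19)) - 294622 = (-304573 + (416 + 4*6**2 + 20*6)*(-19)) - 294622 = (-304573 + (416 + 4*36 + 120)*(-19)) - 294622 = (-304573 + (416 + 144 + 120)*(-19)) - 294622 = (-304573 + 680*(-19)) - 294622 = (-304573 - 12920) - 294622 = -317493 - 294622 = -612115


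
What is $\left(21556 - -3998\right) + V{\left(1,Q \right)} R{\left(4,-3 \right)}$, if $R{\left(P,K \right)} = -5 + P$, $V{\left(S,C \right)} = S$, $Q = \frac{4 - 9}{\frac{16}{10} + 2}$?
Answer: $25553$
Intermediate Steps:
$Q = - \frac{25}{18}$ ($Q = - \frac{5}{16 \cdot \frac{1}{10} + 2} = - \frac{5}{\frac{8}{5} + 2} = - \frac{5}{\frac{18}{5}} = \left(-5\right) \frac{5}{18} = - \frac{25}{18} \approx -1.3889$)
$\left(21556 - -3998\right) + V{\left(1,Q \right)} R{\left(4,-3 \right)} = \left(21556 - -3998\right) + 1 \left(-5 + 4\right) = \left(21556 + \left(-12470 + 16468\right)\right) + 1 \left(-1\right) = \left(21556 + 3998\right) - 1 = 25554 - 1 = 25553$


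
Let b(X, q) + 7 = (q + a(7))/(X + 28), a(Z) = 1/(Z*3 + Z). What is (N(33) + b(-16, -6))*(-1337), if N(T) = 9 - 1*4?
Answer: 160249/48 ≈ 3338.5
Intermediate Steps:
N(T) = 5 (N(T) = 9 - 4 = 5)
a(Z) = 1/(4*Z) (a(Z) = 1/(3*Z + Z) = 1/(4*Z))
b(X, q) = -7 + (1/28 + q)/(28 + X) (b(X, q) = -7 + (q + (¼)/7)/(X + 28) = -7 + (q + (¼)*(⅐))/(28 + X) = -7 + (q + 1/28)/(28 + X) = -7 + (1/28 + q)/(28 + X))
(N(33) + b(-16, -6))*(-1337) = (5 + (-5487/28 - 6 - 7*(-16))/(28 - 16))*(-1337) = (5 + (-5487/28 - 6 + 112)/12)*(-1337) = (5 + (1/12)*(-2519/28))*(-1337) = (5 - 2519/336)*(-1337) = -839/336*(-1337) = 160249/48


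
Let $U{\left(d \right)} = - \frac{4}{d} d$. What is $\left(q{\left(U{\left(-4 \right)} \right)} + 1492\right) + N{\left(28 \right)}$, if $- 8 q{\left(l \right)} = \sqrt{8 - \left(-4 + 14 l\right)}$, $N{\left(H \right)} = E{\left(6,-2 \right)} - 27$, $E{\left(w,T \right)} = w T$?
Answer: $1453 - \frac{\sqrt{17}}{4} \approx 1452.0$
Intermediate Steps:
$E{\left(w,T \right)} = T w$
$N{\left(H \right)} = -39$ ($N{\left(H \right)} = \left(-2\right) 6 - 27 = -12 - 27 = -39$)
$U{\left(d \right)} = -4$
$q{\left(l \right)} = - \frac{\sqrt{12 - 14 l}}{8}$ ($q{\left(l \right)} = - \frac{\sqrt{8 - \left(-4 + 14 l\right)}}{8} = - \frac{\sqrt{12 - 14 l}}{8}$)
$\left(q{\left(U{\left(-4 \right)} \right)} + 1492\right) + N{\left(28 \right)} = \left(- \frac{\sqrt{12 - -56}}{8} + 1492\right) - 39 = \left(- \frac{\sqrt{12 + 56}}{8} + 1492\right) - 39 = \left(- \frac{\sqrt{68}}{8} + 1492\right) - 39 = \left(- \frac{2 \sqrt{17}}{8} + 1492\right) - 39 = \left(- \frac{\sqrt{17}}{4} + 1492\right) - 39 = \left(1492 - \frac{\sqrt{17}}{4}\right) - 39 = 1453 - \frac{\sqrt{17}}{4}$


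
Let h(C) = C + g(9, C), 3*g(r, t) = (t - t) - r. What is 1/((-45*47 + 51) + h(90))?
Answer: -1/1977 ≈ -0.00050582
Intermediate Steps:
g(r, t) = -r/3 (g(r, t) = ((t - t) - r)/3 = (0 - r)/3 = (-r)/3 = -r/3)
h(C) = -3 + C (h(C) = C - ⅓*9 = C - 3 = -3 + C)
1/((-45*47 + 51) + h(90)) = 1/((-45*47 + 51) + (-3 + 90)) = 1/((-2115 + 51) + 87) = 1/(-2064 + 87) = 1/(-1977) = -1/1977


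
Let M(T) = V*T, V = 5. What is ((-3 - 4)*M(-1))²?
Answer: 1225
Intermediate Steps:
M(T) = 5*T
((-3 - 4)*M(-1))² = ((-3 - 4)*(5*(-1)))² = (-7*(-5))² = 35² = 1225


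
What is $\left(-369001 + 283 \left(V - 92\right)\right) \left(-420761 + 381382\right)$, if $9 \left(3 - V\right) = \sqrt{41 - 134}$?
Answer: $15522729252 + \frac{11144257 i \sqrt{93}}{9} \approx 1.5523 \cdot 10^{10} + 1.1941 \cdot 10^{7} i$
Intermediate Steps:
$V = 3 - \frac{i \sqrt{93}}{9}$ ($V = 3 - \frac{\sqrt{41 - 134}}{9} = 3 - \frac{\sqrt{-93}}{9} = 3 - \frac{i \sqrt{93}}{9} \approx 3.0 - 1.0715 i$)
$\left(-369001 + 283 \left(V - 92\right)\right) \left(-420761 + 381382\right) = \left(-369001 + 283 \left(\left(3 - \frac{i \sqrt{93}}{9}\right) - 92\right)\right) \left(-420761 + 381382\right) = \left(-369001 + 283 \left(-89 - \frac{i \sqrt{93}}{9}\right)\right) \left(-39379\right) = \left(-369001 - \left(25187 + \frac{283 i \sqrt{93}}{9}\right)\right) \left(-39379\right) = \left(-394188 - \frac{283 i \sqrt{93}}{9}\right) \left(-39379\right) = 15522729252 + \frac{11144257 i \sqrt{93}}{9}$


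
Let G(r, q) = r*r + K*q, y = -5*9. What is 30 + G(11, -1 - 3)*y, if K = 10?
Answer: -3615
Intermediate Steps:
y = -45
G(r, q) = r² + 10*q (G(r, q) = r*r + 10*q = r² + 10*q)
30 + G(11, -1 - 3)*y = 30 + (11² + 10*(-1 - 3))*(-45) = 30 + (121 + 10*(-4))*(-45) = 30 + (121 - 40)*(-45) = 30 + 81*(-45) = 30 - 3645 = -3615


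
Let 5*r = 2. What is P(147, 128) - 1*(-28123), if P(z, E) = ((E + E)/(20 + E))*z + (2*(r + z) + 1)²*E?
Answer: 10385969551/925 ≈ 1.1228e+7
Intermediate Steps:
r = ⅖ (r = (⅕)*2 = ⅖ ≈ 0.40000)
P(z, E) = E*(9/5 + 2*z)² + 2*E*z/(20 + E) (P(z, E) = ((E + E)/(20 + E))*z + (2*(⅖ + z) + 1)²*E = ((2*E)/(20 + E))*z + ((⅘ + 2*z) + 1)²*E = (2*E/(20 + E))*z + (9/5 + 2*z)²*E = 2*E*z/(20 + E) + E*(9/5 + 2*z)² = E*(9/5 + 2*z)² + 2*E*z/(20 + E))
P(147, 128) - 1*(-28123) = (1/25)*128*(20*(9 + 10*147)² + 50*147 + 128*(9 + 10*147)²)/(20 + 128) - 1*(-28123) = (1/25)*128*(20*(9 + 1470)² + 7350 + 128*(9 + 1470)²)/148 + 28123 = (1/25)*128*(1/148)*(20*1479² + 7350 + 128*1479²) + 28123 = (1/25)*128*(1/148)*(20*2187441 + 7350 + 128*2187441) + 28123 = (1/25)*128*(1/148)*(43748820 + 7350 + 279992448) + 28123 = (1/25)*128*(1/148)*323748618 + 28123 = 10359955776/925 + 28123 = 10385969551/925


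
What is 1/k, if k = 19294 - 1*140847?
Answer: -1/121553 ≈ -8.2269e-6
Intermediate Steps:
k = -121553 (k = 19294 - 140847 = -121553)
1/k = 1/(-121553) = -1/121553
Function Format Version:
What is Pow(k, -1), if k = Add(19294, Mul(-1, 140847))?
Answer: Rational(-1, 121553) ≈ -8.2269e-6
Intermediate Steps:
k = -121553 (k = Add(19294, -140847) = -121553)
Pow(k, -1) = Pow(-121553, -1) = Rational(-1, 121553)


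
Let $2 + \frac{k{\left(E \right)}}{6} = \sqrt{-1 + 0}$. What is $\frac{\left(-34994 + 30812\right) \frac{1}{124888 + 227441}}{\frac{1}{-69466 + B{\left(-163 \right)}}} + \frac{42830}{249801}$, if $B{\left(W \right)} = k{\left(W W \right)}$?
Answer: $\frac{24198839469622}{29337378843} - \frac{8364 i}{117443} \approx 824.85 - 0.071218 i$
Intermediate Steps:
$k{\left(E \right)} = -12 + 6 i$ ($k{\left(E \right)} = -12 + 6 \sqrt{-1 + 0} = -12 + 6 \sqrt{-1} = -12 + 6 i$)
$B{\left(W \right)} = -12 + 6 i$
$\frac{\left(-34994 + 30812\right) \frac{1}{124888 + 227441}}{\frac{1}{-69466 + B{\left(-163 \right)}}} + \frac{42830}{249801} = \frac{\left(-34994 + 30812\right) \frac{1}{124888 + 227441}}{\frac{1}{-69466 - \left(12 - 6 i\right)}} + \frac{42830}{249801} = \frac{\left(-4182\right) \frac{1}{352329}}{\frac{1}{-69478 + 6 i}} + 42830 \cdot \frac{1}{249801} = \frac{\left(-4182\right) \frac{1}{352329}}{\frac{1}{4827192520} \left(-69478 - 6 i\right)} + \frac{42830}{249801} = - \frac{1394 \left(-69478 + 6 i\right)}{117443} + \frac{42830}{249801} = \left(\frac{96852332}{117443} - \frac{8364 i}{117443}\right) + \frac{42830}{249801} = \frac{24198839469622}{29337378843} - \frac{8364 i}{117443}$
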